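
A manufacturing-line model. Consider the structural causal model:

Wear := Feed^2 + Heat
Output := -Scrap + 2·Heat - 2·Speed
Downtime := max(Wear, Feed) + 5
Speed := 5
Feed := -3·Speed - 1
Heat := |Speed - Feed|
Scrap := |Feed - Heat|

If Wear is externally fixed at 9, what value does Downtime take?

The intervention breaks the incoming arrows to Wear: Wear := Feed^2 + Heat no longer applies, and Wear = 9.
Feed = -3·Speed - 1  [with Speed=5]  = -16
Downtime = max(Wear, Feed) + 5  [with Wear=9, Feed=-16]  = 14

14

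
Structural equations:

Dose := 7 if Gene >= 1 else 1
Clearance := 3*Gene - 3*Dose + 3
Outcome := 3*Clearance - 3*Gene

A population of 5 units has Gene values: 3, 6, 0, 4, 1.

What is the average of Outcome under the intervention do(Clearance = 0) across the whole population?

-8.4

Every unit gets Clearance=0 under the intervention. Outcome values become -9, -18, 0, -12, -3; E[Outcome|do(Clearance=0)] = -8.4.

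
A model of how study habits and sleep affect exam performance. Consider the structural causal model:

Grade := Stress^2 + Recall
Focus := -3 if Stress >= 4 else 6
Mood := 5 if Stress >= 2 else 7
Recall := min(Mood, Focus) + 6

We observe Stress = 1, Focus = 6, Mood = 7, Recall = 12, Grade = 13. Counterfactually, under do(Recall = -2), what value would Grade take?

Intervening sets Recall = -2 and removes its equation (Recall := min(Mood, Focus) + 6).
Grade = Stress^2 + Recall  [with Stress=1, Recall=-2]  = -1

-1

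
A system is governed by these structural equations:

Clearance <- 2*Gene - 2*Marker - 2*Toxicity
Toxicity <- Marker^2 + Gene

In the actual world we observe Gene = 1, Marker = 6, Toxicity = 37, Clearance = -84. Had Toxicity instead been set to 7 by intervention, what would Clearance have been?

-24

The intervention breaks the incoming arrows to Toxicity: Toxicity <- Marker^2 + Gene no longer applies, and Toxicity = 7.
Clearance = 2*Gene - 2*Marker - 2*Toxicity  [with Gene=1, Marker=6, Toxicity=7]  = -24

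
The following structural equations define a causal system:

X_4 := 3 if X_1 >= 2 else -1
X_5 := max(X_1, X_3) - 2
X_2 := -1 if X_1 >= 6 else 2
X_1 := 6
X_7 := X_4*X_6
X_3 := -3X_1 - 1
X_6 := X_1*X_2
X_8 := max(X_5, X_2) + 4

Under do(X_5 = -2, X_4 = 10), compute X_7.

-60

Setting X_5 = -2, X_4 = 10 by intervention discards those variables' equations.
X_2 = -1 if X_1 >= 6 else 2  [with X_1=6]  = -1
X_6 = X_1*X_2  [with X_1=6, X_2=-1]  = -6
X_7 = X_4*X_6  [with X_4=10, X_6=-6]  = -60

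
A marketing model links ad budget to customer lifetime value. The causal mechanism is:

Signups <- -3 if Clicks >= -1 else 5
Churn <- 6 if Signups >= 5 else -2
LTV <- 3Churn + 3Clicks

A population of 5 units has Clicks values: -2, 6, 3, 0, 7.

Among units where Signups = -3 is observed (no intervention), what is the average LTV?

6

E[LTV|Signups=-3] averages over only the 4 units with Signups=-3 (Clicks = 6, 3, 0, 7): LTV = 12, 3, -6, 15, mean 6.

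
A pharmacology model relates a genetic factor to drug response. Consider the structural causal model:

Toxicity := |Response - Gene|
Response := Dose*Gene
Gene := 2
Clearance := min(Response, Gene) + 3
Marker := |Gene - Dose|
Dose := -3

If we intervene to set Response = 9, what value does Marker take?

Under do(Response=9), the mechanism Response := Dose*Gene is discarded; Response is fixed at 9.
Since Marker is not a descendant of the intervened variable, it is unaffected.
Marker = |Gene - Dose|  [with Gene=2, Dose=-3]  = 5

5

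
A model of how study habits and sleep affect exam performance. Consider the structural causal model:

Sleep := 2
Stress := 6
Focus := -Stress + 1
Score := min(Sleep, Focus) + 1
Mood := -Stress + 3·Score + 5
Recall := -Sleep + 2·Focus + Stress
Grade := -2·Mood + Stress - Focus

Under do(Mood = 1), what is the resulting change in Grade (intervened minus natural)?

Under do(Mood=1), the mechanism Mood := -Stress + 3·Score + 5 is discarded; Mood is fixed at 1.
Focus = -Stress + 1  [with Stress=6]  = -5
Grade = -2·Mood + Stress - Focus  [with Mood=1, Stress=6, Focus=-5]  = 9
Without intervention: Focus = -Stress + 1  [with Stress=6]  = -5; Score = min(Sleep, Focus) + 1  [with Sleep=2, Focus=-5]  = -4; Mood = -Stress + 3·Score + 5  [with Stress=6, Score=-4]  = -13; Grade = -2·Mood + Stress - Focus  [with Mood=-13, Stress=6, Focus=-5]  = 37.
Change = 9 − 37 = -28.

-28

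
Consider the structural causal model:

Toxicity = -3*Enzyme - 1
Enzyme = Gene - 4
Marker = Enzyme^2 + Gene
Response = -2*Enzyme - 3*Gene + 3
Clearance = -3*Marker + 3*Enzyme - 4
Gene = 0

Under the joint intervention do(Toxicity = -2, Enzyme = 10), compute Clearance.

The joint intervention fixes Toxicity = -2, Enzyme = 10, removing each variable's own equation.
Marker = Enzyme^2 + Gene  [with Enzyme=10, Gene=0]  = 100
Clearance = -3*Marker + 3*Enzyme - 4  [with Marker=100, Enzyme=10]  = -274

-274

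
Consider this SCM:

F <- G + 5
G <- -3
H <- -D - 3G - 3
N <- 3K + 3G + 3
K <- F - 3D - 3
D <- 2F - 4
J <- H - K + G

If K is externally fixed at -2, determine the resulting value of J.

Under do(K=-2), the mechanism K <- F - 3D - 3 is discarded; K is fixed at -2.
F = G + 5  [with G=-3]  = 2
D = 2F - 4  [with F=2]  = 0
H = -D - 3G - 3  [with D=0, G=-3]  = 6
J = H - K + G  [with H=6, K=-2, G=-3]  = 5

5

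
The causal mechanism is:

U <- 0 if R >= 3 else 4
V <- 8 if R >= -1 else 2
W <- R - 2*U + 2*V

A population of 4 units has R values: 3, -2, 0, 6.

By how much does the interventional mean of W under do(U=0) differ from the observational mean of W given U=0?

Every unit gets U=0 under the intervention. W values become 19, 2, 16, 22; E[W|do(U=0)] = 14.75.
E[W|U=0] averages over only the 2 units with U=0 (R = 3, 6): W = 19, 22, mean 20.5.
Difference = 14.75 − 20.5 = -5.75.

-5.75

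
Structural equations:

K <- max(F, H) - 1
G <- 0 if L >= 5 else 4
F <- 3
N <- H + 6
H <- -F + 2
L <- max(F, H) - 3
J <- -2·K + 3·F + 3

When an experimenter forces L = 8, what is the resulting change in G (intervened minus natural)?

The intervention breaks the incoming arrows to L: L <- max(F, H) - 3 no longer applies, and L = 8.
G = 0 if L >= 5 else 4  [with L=8]  = 0
Without intervention: H = -F + 2  [with F=3]  = -1; L = max(F, H) - 3  [with F=3, H=-1]  = 0; G = 0 if L >= 5 else 4  [with L=0]  = 4.
Change = 0 − 4 = -4.

-4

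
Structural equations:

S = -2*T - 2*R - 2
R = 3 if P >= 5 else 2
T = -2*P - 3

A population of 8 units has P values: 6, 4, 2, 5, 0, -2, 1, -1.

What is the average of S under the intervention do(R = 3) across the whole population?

The intervention sets R=3 in all 8 units regardless of P. Recomputing S per unit gives 22, 14, 6, 18, -2, -10, 2, -6; average 5.5.

5.5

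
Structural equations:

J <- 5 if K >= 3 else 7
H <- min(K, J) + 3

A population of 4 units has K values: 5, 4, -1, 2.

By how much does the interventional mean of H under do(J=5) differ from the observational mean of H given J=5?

-2

Under do(J=5), J's equation is replaced by J=5 for every unit. Per-unit H: 8, 7, 2, 5. Mean = 5.5.
Conditioning on J=5 selects the 2 unit(s) with K ∈ {5, 4}. Their H values: 8, 7. Mean = 7.5.
Difference = 5.5 − 7.5 = -2.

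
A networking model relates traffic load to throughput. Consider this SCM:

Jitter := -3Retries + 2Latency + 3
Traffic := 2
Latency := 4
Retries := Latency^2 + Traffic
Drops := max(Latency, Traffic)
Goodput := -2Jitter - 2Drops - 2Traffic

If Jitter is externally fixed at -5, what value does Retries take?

The intervention breaks the incoming arrows to Jitter: Jitter := -3Retries + 2Latency + 3 no longer applies, and Jitter = -5.
Since Retries is not a descendant of the intervened variable, it is unaffected.
Retries = Latency^2 + Traffic  [with Latency=4, Traffic=2]  = 18

18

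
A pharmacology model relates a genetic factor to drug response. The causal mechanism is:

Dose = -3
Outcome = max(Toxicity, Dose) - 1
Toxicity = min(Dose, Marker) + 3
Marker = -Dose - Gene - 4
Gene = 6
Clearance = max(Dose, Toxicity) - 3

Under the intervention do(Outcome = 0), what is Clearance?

-6

do(Outcome=0) replaces the equation Outcome = max(Toxicity, Dose) - 1 with the constant Outcome = 0.
Since Clearance is not a descendant of the intervened variable, it is unaffected.
Marker = -Dose - Gene - 4  [with Dose=-3, Gene=6]  = -7
Toxicity = min(Dose, Marker) + 3  [with Dose=-3, Marker=-7]  = -4
Clearance = max(Dose, Toxicity) - 3  [with Dose=-3, Toxicity=-4]  = -6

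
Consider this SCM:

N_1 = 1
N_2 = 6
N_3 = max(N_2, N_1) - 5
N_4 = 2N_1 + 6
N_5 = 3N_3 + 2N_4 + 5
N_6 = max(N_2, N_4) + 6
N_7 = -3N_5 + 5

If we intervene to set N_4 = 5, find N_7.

-49

The intervention breaks the incoming arrows to N_4: N_4 = 2N_1 + 6 no longer applies, and N_4 = 5.
N_3 = max(N_2, N_1) - 5  [with N_2=6, N_1=1]  = 1
N_5 = 3N_3 + 2N_4 + 5  [with N_3=1, N_4=5]  = 18
N_7 = -3N_5 + 5  [with N_5=18]  = -49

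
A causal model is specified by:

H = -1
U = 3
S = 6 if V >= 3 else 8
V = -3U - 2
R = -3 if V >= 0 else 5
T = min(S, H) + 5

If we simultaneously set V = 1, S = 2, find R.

Setting V = 1, S = 2 by intervention discards those variables' equations.
R = -3 if V >= 0 else 5  [with V=1]  = -3

-3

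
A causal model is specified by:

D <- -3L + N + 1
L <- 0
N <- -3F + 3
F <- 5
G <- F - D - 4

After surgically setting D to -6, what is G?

7

Intervening sets D = -6 and removes its equation (D <- -3L + N + 1).
G = F - D - 4  [with F=5, D=-6]  = 7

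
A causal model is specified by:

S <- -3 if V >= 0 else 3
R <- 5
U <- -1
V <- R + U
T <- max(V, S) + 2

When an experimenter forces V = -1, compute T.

5

do(V=-1) replaces the equation V <- R + U with the constant V = -1.
S = -3 if V >= 0 else 3  [with V=-1]  = 3
T = max(V, S) + 2  [with V=-1, S=3]  = 5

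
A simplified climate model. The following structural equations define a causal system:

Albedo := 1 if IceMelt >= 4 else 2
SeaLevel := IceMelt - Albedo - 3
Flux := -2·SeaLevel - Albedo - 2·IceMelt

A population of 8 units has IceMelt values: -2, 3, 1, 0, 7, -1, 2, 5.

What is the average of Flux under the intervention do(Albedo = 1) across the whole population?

Under do(Albedo=1), Albedo's equation is replaced by Albedo=1 for every unit. Per-unit Flux: 15, -5, 3, 7, -21, 11, -1, -13. Mean = -0.5.

-0.5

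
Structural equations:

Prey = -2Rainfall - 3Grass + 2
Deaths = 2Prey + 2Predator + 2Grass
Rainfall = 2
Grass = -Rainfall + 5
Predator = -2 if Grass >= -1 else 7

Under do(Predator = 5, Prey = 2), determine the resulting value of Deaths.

20

The joint intervention fixes Predator = 5, Prey = 2, removing each variable's own equation.
Grass = -Rainfall + 5  [with Rainfall=2]  = 3
Deaths = 2Prey + 2Predator + 2Grass  [with Prey=2, Predator=5, Grass=3]  = 20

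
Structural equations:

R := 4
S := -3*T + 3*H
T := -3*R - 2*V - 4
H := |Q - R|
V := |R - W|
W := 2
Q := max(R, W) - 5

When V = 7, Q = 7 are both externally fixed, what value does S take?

99

The joint intervention fixes V = 7, Q = 7, removing each variable's own equation.
H = |Q - R|  [with Q=7, R=4]  = 3
T = -3*R - 2*V - 4  [with R=4, V=7]  = -30
S = -3*T + 3*H  [with T=-30, H=3]  = 99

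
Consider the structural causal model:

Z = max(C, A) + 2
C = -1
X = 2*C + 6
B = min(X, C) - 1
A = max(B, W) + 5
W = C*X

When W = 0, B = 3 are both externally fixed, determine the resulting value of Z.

The joint intervention fixes W = 0, B = 3, removing each variable's own equation.
A = max(B, W) + 5  [with B=3, W=0]  = 8
Z = max(C, A) + 2  [with C=-1, A=8]  = 10

10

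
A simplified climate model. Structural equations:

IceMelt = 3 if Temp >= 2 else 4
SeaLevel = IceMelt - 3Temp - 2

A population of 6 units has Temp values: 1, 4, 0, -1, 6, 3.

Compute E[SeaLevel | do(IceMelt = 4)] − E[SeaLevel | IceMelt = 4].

Every unit gets IceMelt=4 under the intervention. SeaLevel values become -1, -10, 2, 5, -16, -7; E[SeaLevel|do(IceMelt=4)] = -4.5.
Conditioning on IceMelt=4 selects the 3 unit(s) with Temp ∈ {1, 0, -1}. Their SeaLevel values: -1, 2, 5. Mean = 2.
Difference = -4.5 − 2 = -6.5.

-6.5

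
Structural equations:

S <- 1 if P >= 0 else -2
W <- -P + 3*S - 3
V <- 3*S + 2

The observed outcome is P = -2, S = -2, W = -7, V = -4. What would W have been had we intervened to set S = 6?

The intervention breaks the incoming arrows to S: S <- 1 if P >= 0 else -2 no longer applies, and S = 6.
W = -P + 3*S - 3  [with P=-2, S=6]  = 17

17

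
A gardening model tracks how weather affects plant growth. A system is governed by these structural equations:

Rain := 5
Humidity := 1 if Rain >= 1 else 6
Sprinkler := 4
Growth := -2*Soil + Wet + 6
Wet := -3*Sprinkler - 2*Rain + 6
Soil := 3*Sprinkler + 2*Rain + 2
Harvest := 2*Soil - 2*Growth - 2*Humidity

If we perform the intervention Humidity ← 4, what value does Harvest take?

156

Intervening sets Humidity = 4 and removes its equation (Humidity := 1 if Rain >= 1 else 6).
Soil = 3*Sprinkler + 2*Rain + 2  [with Sprinkler=4, Rain=5]  = 24
Wet = -3*Sprinkler - 2*Rain + 6  [with Sprinkler=4, Rain=5]  = -16
Growth = -2*Soil + Wet + 6  [with Soil=24, Wet=-16]  = -58
Harvest = 2*Soil - 2*Growth - 2*Humidity  [with Soil=24, Growth=-58, Humidity=4]  = 156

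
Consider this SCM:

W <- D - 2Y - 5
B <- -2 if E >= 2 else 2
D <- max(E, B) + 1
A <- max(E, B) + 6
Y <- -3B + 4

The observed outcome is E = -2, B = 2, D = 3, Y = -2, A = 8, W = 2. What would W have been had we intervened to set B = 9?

51

Under do(B=9), the mechanism B <- -2 if E >= 2 else 2 is discarded; B is fixed at 9.
D = max(E, B) + 1  [with E=-2, B=9]  = 10
Y = -3B + 4  [with B=9]  = -23
W = D - 2Y - 5  [with D=10, Y=-23]  = 51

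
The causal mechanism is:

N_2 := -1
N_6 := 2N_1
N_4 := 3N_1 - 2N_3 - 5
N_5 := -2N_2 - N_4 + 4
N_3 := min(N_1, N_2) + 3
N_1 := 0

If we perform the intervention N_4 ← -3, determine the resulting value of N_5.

9

Intervening sets N_4 = -3 and removes its equation (N_4 := 3N_1 - 2N_3 - 5).
N_5 = -2N_2 - N_4 + 4  [with N_2=-1, N_4=-3]  = 9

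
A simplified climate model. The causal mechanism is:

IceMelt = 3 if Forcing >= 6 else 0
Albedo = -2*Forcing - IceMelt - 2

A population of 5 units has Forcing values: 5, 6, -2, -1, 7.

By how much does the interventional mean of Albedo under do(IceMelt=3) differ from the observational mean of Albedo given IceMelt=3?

Under do(IceMelt=3), IceMelt's equation is replaced by IceMelt=3 for every unit. Per-unit Albedo: -15, -17, -1, -3, -19. Mean = -11.
E[Albedo|IceMelt=3] averages over only the 2 units with IceMelt=3 (Forcing = 6, 7): Albedo = -17, -19, mean -18.
Difference = -11 − (-18) = 7.

7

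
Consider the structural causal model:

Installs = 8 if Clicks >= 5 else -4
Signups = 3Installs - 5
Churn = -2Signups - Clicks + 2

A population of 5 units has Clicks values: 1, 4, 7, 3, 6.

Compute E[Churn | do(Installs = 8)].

-40.2

Under do(Installs=8), Installs's equation is replaced by Installs=8 for every unit. Per-unit Churn: -37, -40, -43, -39, -42. Mean = -40.2.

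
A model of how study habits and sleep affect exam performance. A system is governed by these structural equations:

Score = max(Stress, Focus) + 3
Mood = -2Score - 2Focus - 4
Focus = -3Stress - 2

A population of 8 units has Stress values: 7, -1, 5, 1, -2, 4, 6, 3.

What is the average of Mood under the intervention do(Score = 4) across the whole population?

The intervention sets Score=4 in all 8 units regardless of Stress. Recomputing Mood per unit gives 34, -14, 22, -2, -20, 16, 28, 10; average 9.25.

9.25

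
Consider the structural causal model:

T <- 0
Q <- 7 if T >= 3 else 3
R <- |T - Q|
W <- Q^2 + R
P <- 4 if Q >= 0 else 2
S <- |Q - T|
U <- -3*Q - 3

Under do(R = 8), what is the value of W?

17

The intervention breaks the incoming arrows to R: R <- |T - Q| no longer applies, and R = 8.
Q = 7 if T >= 3 else 3  [with T=0]  = 3
W = Q^2 + R  [with Q=3, R=8]  = 17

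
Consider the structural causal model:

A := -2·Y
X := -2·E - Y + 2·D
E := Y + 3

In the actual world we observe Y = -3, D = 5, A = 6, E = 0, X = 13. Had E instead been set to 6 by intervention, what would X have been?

Intervening sets E = 6 and removes its equation (E := Y + 3).
X = -2·E - Y + 2·D  [with E=6, Y=-3, D=5]  = 1

1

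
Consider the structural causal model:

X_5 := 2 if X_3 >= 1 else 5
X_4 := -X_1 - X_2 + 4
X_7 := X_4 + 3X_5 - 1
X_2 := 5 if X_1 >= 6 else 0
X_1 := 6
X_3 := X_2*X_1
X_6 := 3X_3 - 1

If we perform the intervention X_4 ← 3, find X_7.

The intervention breaks the incoming arrows to X_4: X_4 := -X_1 - X_2 + 4 no longer applies, and X_4 = 3.
X_2 = 5 if X_1 >= 6 else 0  [with X_1=6]  = 5
X_3 = X_2*X_1  [with X_2=5, X_1=6]  = 30
X_5 = 2 if X_3 >= 1 else 5  [with X_3=30]  = 2
X_7 = X_4 + 3X_5 - 1  [with X_4=3, X_5=2]  = 8

8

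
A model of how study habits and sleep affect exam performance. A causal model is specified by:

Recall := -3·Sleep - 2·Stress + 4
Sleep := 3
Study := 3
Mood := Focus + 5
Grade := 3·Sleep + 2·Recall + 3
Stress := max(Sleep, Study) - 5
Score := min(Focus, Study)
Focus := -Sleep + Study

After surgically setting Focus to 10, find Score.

3

Intervening sets Focus = 10 and removes its equation (Focus := -Sleep + Study).
Score = min(Focus, Study)  [with Focus=10, Study=3]  = 3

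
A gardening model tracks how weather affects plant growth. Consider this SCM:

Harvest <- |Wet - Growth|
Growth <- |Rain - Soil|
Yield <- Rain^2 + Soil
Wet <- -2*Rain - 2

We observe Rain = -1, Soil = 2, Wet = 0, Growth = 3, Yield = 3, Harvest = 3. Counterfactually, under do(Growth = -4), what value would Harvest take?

4

Under do(Growth=-4), the mechanism Growth <- |Rain - Soil| is discarded; Growth is fixed at -4.
Wet = -2*Rain - 2  [with Rain=-1]  = 0
Harvest = |Wet - Growth|  [with Wet=0, Growth=-4]  = 4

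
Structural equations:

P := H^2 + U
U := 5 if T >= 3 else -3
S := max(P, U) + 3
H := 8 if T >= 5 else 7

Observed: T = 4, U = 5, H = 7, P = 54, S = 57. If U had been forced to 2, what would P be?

51

Under do(U=2), the mechanism U := 5 if T >= 3 else -3 is discarded; U is fixed at 2.
H = 8 if T >= 5 else 7  [with T=4]  = 7
P = H^2 + U  [with H=7, U=2]  = 51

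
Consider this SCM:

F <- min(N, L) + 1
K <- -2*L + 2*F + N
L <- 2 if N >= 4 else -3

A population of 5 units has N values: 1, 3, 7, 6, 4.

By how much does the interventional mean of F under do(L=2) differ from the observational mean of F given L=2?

-0.2

Every unit gets L=2 under the intervention. F values become 2, 3, 3, 3, 3; E[F|do(L=2)] = 2.8.
Observing L=2 restricts to units where L's equation naturally yields 2: N ∈ {7, 6, 4}. In that subpopulation F = 3, 3, 3, mean 3.
Difference = 2.8 − 3 = -0.2.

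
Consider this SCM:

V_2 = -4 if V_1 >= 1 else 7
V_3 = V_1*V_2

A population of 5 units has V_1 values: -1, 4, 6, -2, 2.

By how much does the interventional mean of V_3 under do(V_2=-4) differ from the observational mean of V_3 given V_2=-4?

8.8

do(V_2=-4) breaks V_2's dependence on V_1. With V_2=-4 fixed, V_3 across the units is 4, -16, -24, 8, -8, mean -7.2.
Observing V_2=-4 restricts to units where V_2's equation naturally yields -4: V_1 ∈ {4, 6, 2}. In that subpopulation V_3 = -16, -24, -8, mean -16.
Difference = -7.2 − (-16) = 8.8.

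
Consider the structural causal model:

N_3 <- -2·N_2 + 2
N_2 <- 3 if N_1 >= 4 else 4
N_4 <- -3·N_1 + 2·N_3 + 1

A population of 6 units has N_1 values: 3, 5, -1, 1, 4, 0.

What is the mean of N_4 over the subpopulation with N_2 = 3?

-20.5

E[N_4|N_2=3] averages over only the 2 units with N_2=3 (N_1 = 5, 4): N_4 = -22, -19, mean -20.5.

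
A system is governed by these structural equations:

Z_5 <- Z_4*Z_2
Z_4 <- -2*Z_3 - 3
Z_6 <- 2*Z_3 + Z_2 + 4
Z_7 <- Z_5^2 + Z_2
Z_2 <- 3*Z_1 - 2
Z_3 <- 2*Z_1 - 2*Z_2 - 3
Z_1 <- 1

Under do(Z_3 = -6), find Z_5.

do(Z_3=-6) replaces the equation Z_3 <- 2*Z_1 - 2*Z_2 - 3 with the constant Z_3 = -6.
Z_2 = 3*Z_1 - 2  [with Z_1=1]  = 1
Z_4 = -2*Z_3 - 3  [with Z_3=-6]  = 9
Z_5 = Z_4*Z_2  [with Z_4=9, Z_2=1]  = 9

9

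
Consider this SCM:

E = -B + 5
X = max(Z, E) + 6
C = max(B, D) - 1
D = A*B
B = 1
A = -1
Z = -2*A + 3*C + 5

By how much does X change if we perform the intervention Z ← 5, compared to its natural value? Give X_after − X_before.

-2

Intervening sets Z = 5 and removes its equation (Z = -2*A + 3*C + 5).
E = -B + 5  [with B=1]  = 4
X = max(Z, E) + 6  [with Z=5, E=4]  = 11
Without intervention: D = A*B  [with A=-1, B=1]  = -1; E = -B + 5  [with B=1]  = 4; C = max(B, D) - 1  [with B=1, D=-1]  = 0; Z = -2*A + 3*C + 5  [with A=-1, C=0]  = 7; X = max(Z, E) + 6  [with Z=7, E=4]  = 13.
Change = 11 − 13 = -2.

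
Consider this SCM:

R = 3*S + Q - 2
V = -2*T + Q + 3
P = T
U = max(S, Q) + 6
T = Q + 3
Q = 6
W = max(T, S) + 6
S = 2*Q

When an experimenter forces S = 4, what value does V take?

Under do(S=4), the mechanism S = 2*Q is discarded; S is fixed at 4.
Since V is not a descendant of the intervened variable, it is unaffected.
T = Q + 3  [with Q=6]  = 9
V = -2*T + Q + 3  [with T=9, Q=6]  = -9

-9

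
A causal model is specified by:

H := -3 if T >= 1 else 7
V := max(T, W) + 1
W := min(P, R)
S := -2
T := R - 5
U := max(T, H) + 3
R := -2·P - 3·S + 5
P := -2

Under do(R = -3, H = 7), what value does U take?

Under do(R = -3, H = 7), each intervened variable's structural equation is replaced by its fixed value.
T = R - 5  [with R=-3]  = -8
U = max(T, H) + 3  [with T=-8, H=7]  = 10

10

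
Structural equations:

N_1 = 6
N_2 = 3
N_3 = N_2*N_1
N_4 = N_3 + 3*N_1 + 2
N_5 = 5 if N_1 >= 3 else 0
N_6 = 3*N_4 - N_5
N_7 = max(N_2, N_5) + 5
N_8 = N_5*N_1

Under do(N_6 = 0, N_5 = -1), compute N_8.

-6

Under do(N_6 = 0, N_5 = -1), each intervened variable's structural equation is replaced by its fixed value.
N_8 = N_5*N_1  [with N_5=-1, N_1=6]  = -6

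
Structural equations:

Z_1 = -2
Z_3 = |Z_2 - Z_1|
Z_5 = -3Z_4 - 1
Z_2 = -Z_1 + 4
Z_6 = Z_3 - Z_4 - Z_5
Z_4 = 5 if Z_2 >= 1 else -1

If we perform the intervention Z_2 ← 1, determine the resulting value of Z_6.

14

Under do(Z_2=1), the mechanism Z_2 = -Z_1 + 4 is discarded; Z_2 is fixed at 1.
Z_3 = |Z_2 - Z_1|  [with Z_2=1, Z_1=-2]  = 3
Z_4 = 5 if Z_2 >= 1 else -1  [with Z_2=1]  = 5
Z_5 = -3Z_4 - 1  [with Z_4=5]  = -16
Z_6 = Z_3 - Z_4 - Z_5  [with Z_3=3, Z_4=5, Z_5=-16]  = 14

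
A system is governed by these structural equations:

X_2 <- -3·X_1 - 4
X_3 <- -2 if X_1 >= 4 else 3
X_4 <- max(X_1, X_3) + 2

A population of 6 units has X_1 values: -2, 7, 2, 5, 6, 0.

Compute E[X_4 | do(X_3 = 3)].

Every unit gets X_3=3 under the intervention. X_4 values become 5, 9, 5, 7, 8, 5; E[X_4|do(X_3=3)] = 6.5.

6.5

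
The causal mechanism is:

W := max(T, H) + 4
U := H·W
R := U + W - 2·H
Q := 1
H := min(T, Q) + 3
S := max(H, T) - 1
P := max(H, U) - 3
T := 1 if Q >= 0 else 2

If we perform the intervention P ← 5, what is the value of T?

1

do(P=5) replaces the equation P := max(H, U) - 3 with the constant P = 5.
T is not downstream of the intervention, so its value is determined by the original equations.
T = 1 if Q >= 0 else 2  [with Q=1]  = 1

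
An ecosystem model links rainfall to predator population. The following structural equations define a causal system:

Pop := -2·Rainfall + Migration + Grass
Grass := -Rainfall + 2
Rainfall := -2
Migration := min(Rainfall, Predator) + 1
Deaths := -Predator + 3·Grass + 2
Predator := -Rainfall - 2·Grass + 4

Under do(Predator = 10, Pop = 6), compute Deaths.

4

Setting Predator = 10, Pop = 6 by intervention discards those variables' equations.
Grass = -Rainfall + 2  [with Rainfall=-2]  = 4
Deaths = -Predator + 3·Grass + 2  [with Predator=10, Grass=4]  = 4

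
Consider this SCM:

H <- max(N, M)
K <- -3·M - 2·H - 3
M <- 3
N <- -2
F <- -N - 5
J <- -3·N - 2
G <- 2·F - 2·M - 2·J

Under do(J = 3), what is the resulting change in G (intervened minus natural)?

The intervention breaks the incoming arrows to J: J <- -3·N - 2 no longer applies, and J = 3.
F = -N - 5  [with N=-2]  = -3
G = 2·F - 2·M - 2·J  [with F=-3, M=3, J=3]  = -18
Without intervention: F = -N - 5  [with N=-2]  = -3; J = -3·N - 2  [with N=-2]  = 4; G = 2·F - 2·M - 2·J  [with F=-3, M=3, J=4]  = -20.
Change = -18 − (-20) = 2.

2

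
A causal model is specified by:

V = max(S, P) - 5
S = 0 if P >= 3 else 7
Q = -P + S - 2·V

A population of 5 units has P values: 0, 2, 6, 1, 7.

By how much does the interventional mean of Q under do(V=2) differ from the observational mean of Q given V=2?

do(V=2) breaks V's dependence on P. With V=2 fixed, Q across the units is 3, 1, -10, 2, -11, mean -3.
Observing V=2 restricts to units where V's equation naturally yields 2: P ∈ {0, 2, 1, 7}. In that subpopulation Q = 3, 1, 2, -11, mean -1.25.
Difference = -3 − (-1.25) = -1.75.

-1.75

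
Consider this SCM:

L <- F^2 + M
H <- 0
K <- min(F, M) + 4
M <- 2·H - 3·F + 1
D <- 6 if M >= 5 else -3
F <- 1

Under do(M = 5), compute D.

do(M=5) replaces the equation M <- 2·H - 3·F + 1 with the constant M = 5.
D = 6 if M >= 5 else -3  [with M=5]  = 6

6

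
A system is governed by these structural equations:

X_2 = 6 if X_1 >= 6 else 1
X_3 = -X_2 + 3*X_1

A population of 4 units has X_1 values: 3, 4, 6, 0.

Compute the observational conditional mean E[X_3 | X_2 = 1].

6

Observing X_2=1 restricts to units where X_2's equation naturally yields 1: X_1 ∈ {3, 4, 0}. In that subpopulation X_3 = 8, 11, -1, mean 6.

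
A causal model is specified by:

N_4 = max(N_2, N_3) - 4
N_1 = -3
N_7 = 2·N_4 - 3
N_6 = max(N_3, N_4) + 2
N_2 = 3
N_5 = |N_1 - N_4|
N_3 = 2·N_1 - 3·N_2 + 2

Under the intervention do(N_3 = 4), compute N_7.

-3

The intervention breaks the incoming arrows to N_3: N_3 = 2·N_1 - 3·N_2 + 2 no longer applies, and N_3 = 4.
N_4 = max(N_2, N_3) - 4  [with N_2=3, N_3=4]  = 0
N_7 = 2·N_4 - 3  [with N_4=0]  = -3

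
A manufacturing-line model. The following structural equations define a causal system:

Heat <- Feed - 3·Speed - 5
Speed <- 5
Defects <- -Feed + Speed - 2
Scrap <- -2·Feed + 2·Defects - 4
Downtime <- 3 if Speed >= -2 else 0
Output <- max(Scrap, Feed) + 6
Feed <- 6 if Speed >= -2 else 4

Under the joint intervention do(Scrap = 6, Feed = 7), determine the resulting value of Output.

13

The joint intervention fixes Scrap = 6, Feed = 7, removing each variable's own equation.
Output = max(Scrap, Feed) + 6  [with Scrap=6, Feed=7]  = 13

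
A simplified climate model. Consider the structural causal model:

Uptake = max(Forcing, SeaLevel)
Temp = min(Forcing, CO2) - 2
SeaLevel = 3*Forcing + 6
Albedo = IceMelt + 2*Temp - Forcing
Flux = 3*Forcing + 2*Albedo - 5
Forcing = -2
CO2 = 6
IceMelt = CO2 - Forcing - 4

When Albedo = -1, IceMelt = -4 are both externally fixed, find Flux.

Setting Albedo = -1, IceMelt = -4 by intervention discards those variables' equations.
Flux = 3*Forcing + 2*Albedo - 5  [with Forcing=-2, Albedo=-1]  = -13

-13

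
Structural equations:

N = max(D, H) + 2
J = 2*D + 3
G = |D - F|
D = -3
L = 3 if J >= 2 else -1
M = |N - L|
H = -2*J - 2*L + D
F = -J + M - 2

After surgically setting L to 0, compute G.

9

The intervention breaks the incoming arrows to L: L = 3 if J >= 2 else -1 no longer applies, and L = 0.
J = 2*D + 3  [with D=-3]  = -3
H = -2*J - 2*L + D  [with J=-3, L=0, D=-3]  = 3
N = max(D, H) + 2  [with D=-3, H=3]  = 5
M = |N - L|  [with N=5, L=0]  = 5
F = -J + M - 2  [with J=-3, M=5]  = 6
G = |D - F|  [with D=-3, F=6]  = 9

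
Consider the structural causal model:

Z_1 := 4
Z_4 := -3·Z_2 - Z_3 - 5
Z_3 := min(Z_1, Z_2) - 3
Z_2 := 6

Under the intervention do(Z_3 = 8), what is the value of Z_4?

-31

The intervention breaks the incoming arrows to Z_3: Z_3 := min(Z_1, Z_2) - 3 no longer applies, and Z_3 = 8.
Z_4 = -3·Z_2 - Z_3 - 5  [with Z_2=6, Z_3=8]  = -31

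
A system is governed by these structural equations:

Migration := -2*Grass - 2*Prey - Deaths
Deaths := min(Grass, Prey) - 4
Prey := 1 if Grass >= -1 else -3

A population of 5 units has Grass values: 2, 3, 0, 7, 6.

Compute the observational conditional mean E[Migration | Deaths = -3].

E[Migration|Deaths=-3] averages over only the 4 units with Deaths=-3 (Grass = 2, 3, 7, 6): Migration = -3, -5, -13, -11, mean -8.

-8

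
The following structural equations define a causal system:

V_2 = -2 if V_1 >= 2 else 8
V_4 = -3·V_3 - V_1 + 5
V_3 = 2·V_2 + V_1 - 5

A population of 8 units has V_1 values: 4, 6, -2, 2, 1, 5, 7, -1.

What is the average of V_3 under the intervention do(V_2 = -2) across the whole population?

-6.25

Every unit gets V_2=-2 under the intervention. V_3 values become -5, -3, -11, -7, -8, -4, -2, -10; E[V_3|do(V_2=-2)] = -6.25.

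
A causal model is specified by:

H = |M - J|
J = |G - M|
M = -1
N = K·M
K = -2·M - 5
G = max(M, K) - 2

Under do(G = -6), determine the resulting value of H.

6

Under do(G=-6), the mechanism G = max(M, K) - 2 is discarded; G is fixed at -6.
J = |G - M|  [with G=-6, M=-1]  = 5
H = |M - J|  [with M=-1, J=5]  = 6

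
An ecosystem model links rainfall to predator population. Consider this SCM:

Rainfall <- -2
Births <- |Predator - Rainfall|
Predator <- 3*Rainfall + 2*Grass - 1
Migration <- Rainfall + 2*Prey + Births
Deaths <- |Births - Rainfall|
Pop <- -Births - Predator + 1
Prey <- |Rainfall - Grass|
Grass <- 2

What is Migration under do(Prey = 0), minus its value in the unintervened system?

-8

The intervention breaks the incoming arrows to Prey: Prey <- |Rainfall - Grass| no longer applies, and Prey = 0.
Predator = 3*Rainfall + 2*Grass - 1  [with Rainfall=-2, Grass=2]  = -3
Births = |Predator - Rainfall|  [with Predator=-3, Rainfall=-2]  = 1
Migration = Rainfall + 2*Prey + Births  [with Rainfall=-2, Prey=0, Births=1]  = -1
Without intervention: Prey = |Rainfall - Grass|  [with Rainfall=-2, Grass=2]  = 4; Predator = 3*Rainfall + 2*Grass - 1  [with Rainfall=-2, Grass=2]  = -3; Births = |Predator - Rainfall|  [with Predator=-3, Rainfall=-2]  = 1; Migration = Rainfall + 2*Prey + Births  [with Rainfall=-2, Prey=4, Births=1]  = 7.
Change = -1 − 7 = -8.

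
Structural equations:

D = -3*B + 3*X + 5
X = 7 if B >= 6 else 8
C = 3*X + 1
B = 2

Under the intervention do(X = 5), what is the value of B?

2

Under do(X=5), the mechanism X = 7 if B >= 6 else 8 is discarded; X is fixed at 5.
B is not downstream of the intervention, so its value is determined by the original equations.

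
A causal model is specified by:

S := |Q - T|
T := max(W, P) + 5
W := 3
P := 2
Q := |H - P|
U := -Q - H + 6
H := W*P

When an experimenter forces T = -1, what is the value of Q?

Intervening sets T = -1 and removes its equation (T := max(W, P) + 5).
No directed path runs from T to Q, so Q keeps its natural value.
H = W*P  [with W=3, P=2]  = 6
Q = |H - P|  [with H=6, P=2]  = 4

4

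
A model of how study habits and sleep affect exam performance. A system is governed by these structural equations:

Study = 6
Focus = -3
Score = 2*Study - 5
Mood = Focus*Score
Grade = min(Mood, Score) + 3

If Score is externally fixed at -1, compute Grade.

2

do(Score=-1) replaces the equation Score = 2*Study - 5 with the constant Score = -1.
Mood = Focus*Score  [with Focus=-3, Score=-1]  = 3
Grade = min(Mood, Score) + 3  [with Mood=3, Score=-1]  = 2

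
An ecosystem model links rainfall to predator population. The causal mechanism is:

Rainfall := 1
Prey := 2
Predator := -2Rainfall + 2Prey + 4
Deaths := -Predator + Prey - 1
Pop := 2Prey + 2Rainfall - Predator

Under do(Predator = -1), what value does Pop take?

7

do(Predator=-1) replaces the equation Predator := -2Rainfall + 2Prey + 4 with the constant Predator = -1.
Pop = 2Prey + 2Rainfall - Predator  [with Prey=2, Rainfall=1, Predator=-1]  = 7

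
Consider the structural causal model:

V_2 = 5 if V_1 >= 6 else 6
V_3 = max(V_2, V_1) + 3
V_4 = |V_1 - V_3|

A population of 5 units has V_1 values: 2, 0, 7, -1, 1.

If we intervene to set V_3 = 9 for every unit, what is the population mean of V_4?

The intervention sets V_3=9 in all 5 units regardless of V_1. Recomputing V_4 per unit gives 7, 9, 2, 10, 8; average 7.2.

7.2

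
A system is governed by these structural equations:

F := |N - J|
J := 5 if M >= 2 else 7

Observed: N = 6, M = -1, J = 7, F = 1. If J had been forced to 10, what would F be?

The intervention breaks the incoming arrows to J: J := 5 if M >= 2 else 7 no longer applies, and J = 10.
F = |N - J|  [with N=6, J=10]  = 4

4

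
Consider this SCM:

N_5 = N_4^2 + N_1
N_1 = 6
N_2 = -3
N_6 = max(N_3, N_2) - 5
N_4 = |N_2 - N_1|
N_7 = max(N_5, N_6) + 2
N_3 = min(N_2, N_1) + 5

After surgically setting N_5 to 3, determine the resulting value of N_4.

9

The intervention breaks the incoming arrows to N_5: N_5 = N_4^2 + N_1 no longer applies, and N_5 = 3.
Since N_4 is not a descendant of the intervened variable, it is unaffected.
N_4 = |N_2 - N_1|  [with N_2=-3, N_1=6]  = 9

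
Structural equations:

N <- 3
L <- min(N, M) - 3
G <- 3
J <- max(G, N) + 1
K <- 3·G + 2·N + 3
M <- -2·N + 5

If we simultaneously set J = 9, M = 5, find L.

Setting J = 9, M = 5 by intervention discards those variables' equations.
L = min(N, M) - 3  [with N=3, M=5]  = 0

0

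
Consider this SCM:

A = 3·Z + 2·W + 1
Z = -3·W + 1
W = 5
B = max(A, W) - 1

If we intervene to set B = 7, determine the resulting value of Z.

-14

The intervention breaks the incoming arrows to B: B = max(A, W) - 1 no longer applies, and B = 7.
Since Z is not a descendant of the intervened variable, it is unaffected.
Z = -3·W + 1  [with W=5]  = -14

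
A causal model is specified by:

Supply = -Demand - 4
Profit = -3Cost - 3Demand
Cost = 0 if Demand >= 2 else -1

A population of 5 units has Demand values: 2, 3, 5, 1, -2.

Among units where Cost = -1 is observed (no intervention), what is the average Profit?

4.5

Observing Cost=-1 restricts to units where Cost's equation naturally yields -1: Demand ∈ {1, -2}. In that subpopulation Profit = 0, 9, mean 4.5.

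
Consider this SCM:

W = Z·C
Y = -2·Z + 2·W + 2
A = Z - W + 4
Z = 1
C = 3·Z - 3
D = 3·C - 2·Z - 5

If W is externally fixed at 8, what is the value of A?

do(W=8) replaces the equation W = Z·C with the constant W = 8.
A = Z - W + 4  [with Z=1, W=8]  = -3

-3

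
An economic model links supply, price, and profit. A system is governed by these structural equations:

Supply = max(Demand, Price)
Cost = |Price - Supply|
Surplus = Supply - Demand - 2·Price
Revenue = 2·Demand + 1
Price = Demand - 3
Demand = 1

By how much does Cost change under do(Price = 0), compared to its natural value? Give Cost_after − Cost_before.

-2

Under do(Price=0), the mechanism Price = Demand - 3 is discarded; Price is fixed at 0.
Supply = max(Demand, Price)  [with Demand=1, Price=0]  = 1
Cost = |Price - Supply|  [with Price=0, Supply=1]  = 1
Without intervention: Price = Demand - 3  [with Demand=1]  = -2; Supply = max(Demand, Price)  [with Demand=1, Price=-2]  = 1; Cost = |Price - Supply|  [with Price=-2, Supply=1]  = 3.
Change = 1 − 3 = -2.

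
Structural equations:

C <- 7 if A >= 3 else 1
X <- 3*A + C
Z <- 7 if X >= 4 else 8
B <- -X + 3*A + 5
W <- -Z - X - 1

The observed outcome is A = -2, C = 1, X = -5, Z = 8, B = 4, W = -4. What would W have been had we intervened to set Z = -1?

Under do(Z=-1), the mechanism Z <- 7 if X >= 4 else 8 is discarded; Z is fixed at -1.
C = 7 if A >= 3 else 1  [with A=-2]  = 1
X = 3*A + C  [with A=-2, C=1]  = -5
W = -Z - X - 1  [with Z=-1, X=-5]  = 5

5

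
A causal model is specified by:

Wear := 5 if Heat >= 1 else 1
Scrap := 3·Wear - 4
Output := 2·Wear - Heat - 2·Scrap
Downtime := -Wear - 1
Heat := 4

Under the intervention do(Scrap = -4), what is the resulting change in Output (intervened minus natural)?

The intervention breaks the incoming arrows to Scrap: Scrap := 3·Wear - 4 no longer applies, and Scrap = -4.
Wear = 5 if Heat >= 1 else 1  [with Heat=4]  = 5
Output = 2·Wear - Heat - 2·Scrap  [with Wear=5, Heat=4, Scrap=-4]  = 14
Without intervention: Wear = 5 if Heat >= 1 else 1  [with Heat=4]  = 5; Scrap = 3·Wear - 4  [with Wear=5]  = 11; Output = 2·Wear - Heat - 2·Scrap  [with Wear=5, Heat=4, Scrap=11]  = -16.
Change = 14 − (-16) = 30.

30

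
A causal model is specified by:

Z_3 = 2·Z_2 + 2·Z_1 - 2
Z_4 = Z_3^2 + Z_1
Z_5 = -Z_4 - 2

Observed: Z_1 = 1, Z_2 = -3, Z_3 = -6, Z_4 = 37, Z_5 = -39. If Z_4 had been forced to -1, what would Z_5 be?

Intervening sets Z_4 = -1 and removes its equation (Z_4 = Z_3^2 + Z_1).
Z_5 = -Z_4 - 2  [with Z_4=-1]  = -1

-1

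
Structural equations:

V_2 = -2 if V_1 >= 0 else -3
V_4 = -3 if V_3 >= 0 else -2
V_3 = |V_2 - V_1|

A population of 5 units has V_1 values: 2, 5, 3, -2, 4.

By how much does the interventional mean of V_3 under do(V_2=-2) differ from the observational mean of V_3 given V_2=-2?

-1.1

do(V_2=-2) breaks V_2's dependence on V_1. With V_2=-2 fixed, V_3 across the units is 4, 7, 5, 0, 6, mean 4.4.
Observing V_2=-2 restricts to units where V_2's equation naturally yields -2: V_1 ∈ {2, 5, 3, 4}. In that subpopulation V_3 = 4, 7, 5, 6, mean 5.5.
Difference = 4.4 − 5.5 = -1.1.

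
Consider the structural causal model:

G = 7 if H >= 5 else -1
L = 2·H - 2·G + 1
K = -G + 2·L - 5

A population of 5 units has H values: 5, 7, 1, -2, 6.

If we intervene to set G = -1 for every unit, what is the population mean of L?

Under do(G=-1), G's equation is replaced by G=-1 for every unit. Per-unit L: 13, 17, 5, -1, 15. Mean = 9.8.

9.8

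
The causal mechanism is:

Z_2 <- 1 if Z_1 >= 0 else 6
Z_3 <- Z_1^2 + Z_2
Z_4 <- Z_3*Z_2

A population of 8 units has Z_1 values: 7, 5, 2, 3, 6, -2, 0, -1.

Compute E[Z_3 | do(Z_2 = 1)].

do(Z_2=1) breaks Z_2's dependence on Z_1. With Z_2=1 fixed, Z_3 across the units is 50, 26, 5, 10, 37, 5, 1, 2, mean 17.

17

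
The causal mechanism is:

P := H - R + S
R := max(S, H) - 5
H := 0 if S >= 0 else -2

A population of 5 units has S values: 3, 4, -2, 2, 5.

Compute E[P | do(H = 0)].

4.6

do(H=0) breaks H's dependence on S. With H=0 fixed, P across the units is 5, 5, 3, 5, 5, mean 4.6.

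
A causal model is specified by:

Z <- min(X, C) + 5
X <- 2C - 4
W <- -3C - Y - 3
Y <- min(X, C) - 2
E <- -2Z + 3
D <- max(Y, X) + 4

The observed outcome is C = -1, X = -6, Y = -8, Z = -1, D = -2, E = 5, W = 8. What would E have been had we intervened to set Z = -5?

Under do(Z=-5), the mechanism Z <- min(X, C) + 5 is discarded; Z is fixed at -5.
E = -2Z + 3  [with Z=-5]  = 13

13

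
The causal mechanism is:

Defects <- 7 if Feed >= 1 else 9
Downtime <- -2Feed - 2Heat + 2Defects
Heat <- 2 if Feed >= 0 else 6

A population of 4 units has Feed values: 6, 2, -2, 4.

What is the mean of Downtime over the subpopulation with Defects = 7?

2

E[Downtime|Defects=7] averages over only the 3 units with Defects=7 (Feed = 6, 2, 4): Downtime = -2, 6, 2, mean 2.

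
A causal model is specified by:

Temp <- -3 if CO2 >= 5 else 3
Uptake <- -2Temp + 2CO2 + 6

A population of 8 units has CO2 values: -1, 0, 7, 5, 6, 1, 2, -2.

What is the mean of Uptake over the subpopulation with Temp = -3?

Observing Temp=-3 restricts to units where Temp's equation naturally yields -3: CO2 ∈ {7, 5, 6}. In that subpopulation Uptake = 26, 22, 24, mean 24.

24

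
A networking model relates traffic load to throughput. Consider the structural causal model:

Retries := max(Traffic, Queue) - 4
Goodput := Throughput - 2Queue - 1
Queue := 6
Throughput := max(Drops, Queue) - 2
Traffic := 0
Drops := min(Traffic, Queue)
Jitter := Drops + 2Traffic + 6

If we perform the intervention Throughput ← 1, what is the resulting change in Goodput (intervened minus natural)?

-3

Intervening sets Throughput = 1 and removes its equation (Throughput := max(Drops, Queue) - 2).
Goodput = Throughput - 2Queue - 1  [with Throughput=1, Queue=6]  = -12
Without intervention: Drops = min(Traffic, Queue)  [with Traffic=0, Queue=6]  = 0; Throughput = max(Drops, Queue) - 2  [with Drops=0, Queue=6]  = 4; Goodput = Throughput - 2Queue - 1  [with Throughput=4, Queue=6]  = -9.
Change = -12 − (-9) = -3.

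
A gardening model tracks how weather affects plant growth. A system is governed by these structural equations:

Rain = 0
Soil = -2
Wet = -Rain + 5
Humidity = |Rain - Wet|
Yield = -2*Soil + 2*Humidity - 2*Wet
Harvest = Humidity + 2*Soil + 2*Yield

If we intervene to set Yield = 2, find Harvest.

5

The intervention breaks the incoming arrows to Yield: Yield = -2*Soil + 2*Humidity - 2*Wet no longer applies, and Yield = 2.
Wet = -Rain + 5  [with Rain=0]  = 5
Humidity = |Rain - Wet|  [with Rain=0, Wet=5]  = 5
Harvest = Humidity + 2*Soil + 2*Yield  [with Humidity=5, Soil=-2, Yield=2]  = 5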